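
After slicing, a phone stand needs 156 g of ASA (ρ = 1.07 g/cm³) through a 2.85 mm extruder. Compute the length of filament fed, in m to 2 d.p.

Volume = 156 g / 1.07 g·cm⁻³ = 145.7944 cm³ = 145794.4 mm³.
Cross-section of 2.85 mm filament: π·(2.85/2)² = 6.3794 mm².
Length = 145794.4 / 6.3794 = 22853.94 mm = 22.85 m.

22.85 m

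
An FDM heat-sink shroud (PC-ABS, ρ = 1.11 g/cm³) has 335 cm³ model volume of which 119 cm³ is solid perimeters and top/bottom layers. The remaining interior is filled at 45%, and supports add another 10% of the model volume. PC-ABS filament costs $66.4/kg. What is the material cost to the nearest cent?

$18.40

Infill region = 335 − 119 = 216 cm³.
Infill deposited = 0.45 × 216, so 97.2 cm³.
Support = 0.10 × 335 = 33.5 cm³.
Deposited volume = 119 + 97.2 + 33.5 = 249.7 cm³.
Mass = 249.7 × 1.11, so 277.167 g.
Cost = 277.167 g / 1000 × $66.4/kg = $18.40.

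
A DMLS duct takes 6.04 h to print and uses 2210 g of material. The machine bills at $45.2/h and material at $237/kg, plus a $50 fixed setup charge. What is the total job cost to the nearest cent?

$846.78

Machine-time cost: 45.2 × 6.04 → $273.008.
Material cost: 237 × 2210/1000 → $523.77.
Adding setup: 273.008 + 523.77 + 50 → 846.778 ≈ $846.78.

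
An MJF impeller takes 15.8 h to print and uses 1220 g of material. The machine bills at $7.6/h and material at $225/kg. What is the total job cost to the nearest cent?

Machine-time cost: 7.6 × 15.8 → $120.08.
Feedstock cost = 225 × 1220/1000 = $274.50.
Job cost: 120.08 + 274.50 = $394.58.

$394.58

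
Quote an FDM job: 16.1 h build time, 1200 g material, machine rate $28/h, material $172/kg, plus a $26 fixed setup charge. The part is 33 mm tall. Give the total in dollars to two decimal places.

$683.20

Machine-time cost = 28 × 16.1 = $450.80.
Feedstock cost = 172 × 1200/1000 = $206.40.
Total = 450.80 + 206.40 + 26 = $683.20.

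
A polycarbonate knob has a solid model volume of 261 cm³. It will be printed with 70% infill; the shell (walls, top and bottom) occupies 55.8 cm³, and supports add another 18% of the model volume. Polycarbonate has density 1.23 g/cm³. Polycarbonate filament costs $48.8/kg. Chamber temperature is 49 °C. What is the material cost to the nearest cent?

$14.79

Interior volume = 261 − 55.8, so 205.2 cm³.
Deposited infill: 0.70 × 205.2 → 143.64 cm³.
Support = 0.18 × 261, so 46.98 cm³.
Deposited volume = 55.8 + 143.64 + 46.98 = 246.42 cm³.
Mass = 246.42 × 1.23, so 303.0966 g.
Cost = 303.0966 g / 1000 × $48.8/kg = $14.79.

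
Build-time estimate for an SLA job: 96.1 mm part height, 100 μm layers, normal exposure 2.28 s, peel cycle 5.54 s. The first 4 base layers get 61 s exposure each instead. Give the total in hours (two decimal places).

2.15 hours

Number of layers: 96.1 / 0.1 → 961 (rounded up).
Bottom layers: 4 × (61 + 5.54) → 266.16 s.
Normal layers = 957 × (2.28 + 5.54) = 7483.74 s.
Total = 266.16 + 7483.74 = 7749.9 s = 2.15 hours.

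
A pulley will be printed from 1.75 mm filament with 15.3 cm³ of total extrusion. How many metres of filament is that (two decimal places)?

6.36 m

A = π r² = π × 0.875² = 2.4053 mm².
Length = 15.3 cm³ / 2.4053 mm² = 15300 / 2.4053 = 6360.95 mm = 6.36 m.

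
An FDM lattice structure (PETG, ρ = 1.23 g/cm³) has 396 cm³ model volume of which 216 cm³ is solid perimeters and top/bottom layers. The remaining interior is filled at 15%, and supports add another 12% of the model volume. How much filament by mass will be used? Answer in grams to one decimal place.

Volume inside the shell = 396 − 216, so 180 cm³.
Infill volume = 0.15 × 180 = 27 cm³.
Support: 0.12 × 396 → 47.52 cm³.
Total printed volume: 216 + 27 + 47.52 → 290.52 cm³.
Mass = 290.52 × 1.23, so 357.3396 g.

357.3 g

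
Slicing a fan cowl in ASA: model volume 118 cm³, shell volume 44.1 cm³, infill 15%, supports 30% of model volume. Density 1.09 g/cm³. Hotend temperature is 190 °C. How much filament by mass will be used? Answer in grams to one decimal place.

98.7 g

Volume inside the shell: 118 − 44.1 → 73.9 cm³.
Deposited infill = 0.15 × 73.9 = 11.085 cm³.
Support = 0.30 × 118, so 35.4 cm³.
Total printed volume: 44.1 + 11.085 + 35.4 → 90.585 cm³.
Mass: 90.585 × 1.09 → 98.73765 g.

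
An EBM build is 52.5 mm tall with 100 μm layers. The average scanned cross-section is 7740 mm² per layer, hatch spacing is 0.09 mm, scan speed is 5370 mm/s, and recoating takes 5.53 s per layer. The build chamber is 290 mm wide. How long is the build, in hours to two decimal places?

Layer count = ceil(52.5 / 0.1) = 525.
Scan path per layer: 7740 / 0.09 → 86000 mm.
Scan time per layer: 86000 / 5370 → 16.0149 s.
Time per layer = 16.0149 + 5.53, so 21.5449 s.
Build time = 525 × 21.5449 = 11311.0725 s = 3.14 hours.

3.14 hours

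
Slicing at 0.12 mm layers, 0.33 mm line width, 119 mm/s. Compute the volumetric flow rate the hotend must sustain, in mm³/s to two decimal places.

4.71

A = 0.12 × 0.33, so 0.0396 mm².
Q = v·A = 119 × 0.0396 = 4.71 mm³/s.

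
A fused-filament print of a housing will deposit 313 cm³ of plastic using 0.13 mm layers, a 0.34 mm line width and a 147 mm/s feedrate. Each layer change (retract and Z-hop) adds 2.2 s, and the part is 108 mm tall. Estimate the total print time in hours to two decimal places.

13.89 hours

Extrusion cross-section = 0.13 × 0.34, so 0.0442 mm².
Path length: 313000 mm³ / 0.0442 mm² → 7081448 mm.
Extrusion time = 7081448 / 147 = 48173.1 s.
Layers = ⌈108/0.13⌉ = 831.
Z-hop total = 831 × 2.2, so 1828.2 s.
Total = 48173.1 + 1828.2 = 50001.3 s = 13.89 hours.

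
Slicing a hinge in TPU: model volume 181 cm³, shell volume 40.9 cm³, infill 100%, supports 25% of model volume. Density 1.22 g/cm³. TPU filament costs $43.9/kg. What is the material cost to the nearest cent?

$12.12

Infill region = 181 − 40.9 = 140.1 cm³.
Infill deposited: 1.00 × 140.1 → 140.1 cm³.
Support = 0.25 × 181, so 45.25 cm³.
Total extruded = 40.9 + 140.1 + 45.25 = 226.25 cm³.
Mass: 226.25 × 1.22 → 276.025 g.
Cost = 276.025 g / 1000 × $43.9/kg = $12.12.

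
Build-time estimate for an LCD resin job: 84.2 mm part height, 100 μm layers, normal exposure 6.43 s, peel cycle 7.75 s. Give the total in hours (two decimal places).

3.32 hours

Number of layers: 84.2 / 0.1 → 842 (rounded up).
Cycle time = 6.43 + 7.75 = 14.18 s.
Build time: 842 × 14.18 s = 11939.56 s, i.e. 3.32 hours.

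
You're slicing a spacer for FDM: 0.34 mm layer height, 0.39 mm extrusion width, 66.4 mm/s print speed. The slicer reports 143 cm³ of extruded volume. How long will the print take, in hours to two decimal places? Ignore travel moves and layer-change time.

4.51 hours

Line area: 0.34 × 0.39 → 0.1326 mm².
Total extruded path = 143000/0.1326 = 1078431.4 mm.
Time extruding = 1078431.4 / 66.4 = 16241.4 s.
16241.4 s = 4.51 hours.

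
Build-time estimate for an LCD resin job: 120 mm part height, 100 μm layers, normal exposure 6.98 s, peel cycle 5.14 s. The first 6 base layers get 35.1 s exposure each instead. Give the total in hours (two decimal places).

4.09 hours

Number of layers: 120 / 0.1 → 1200 (rounded up).
Bottom layers = 6 × (35.1 + 5.14), so 241.44 s.
Normal layers: 1194 × (6.98 + 5.14) → 14471.28 s.
Sum: 241.44 + 14471.28 = 14712.72 s → 4.09 hours.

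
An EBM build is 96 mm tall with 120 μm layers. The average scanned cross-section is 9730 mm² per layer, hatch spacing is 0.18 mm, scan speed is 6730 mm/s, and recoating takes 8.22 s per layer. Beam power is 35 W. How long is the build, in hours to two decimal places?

Number of layers: 96 / 0.12 → 800 (rounded up).
Per-layer scan distance: 9730 / 0.18 → 54055.6 mm.
Per-layer scan time = 54055.6 / 6730 = 8.032 s.
Layer cycle = 8.032 + 8.22 = 16.252 s.
800 layers × 16.252 s/layer = 13001.6 s, i.e. 3.61 hours.

3.61 hours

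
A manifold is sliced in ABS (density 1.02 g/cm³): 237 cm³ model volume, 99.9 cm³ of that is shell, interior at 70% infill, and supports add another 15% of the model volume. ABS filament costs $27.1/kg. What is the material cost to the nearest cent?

Volume inside the shell = 237 − 99.9, so 137.1 cm³.
Deposited infill: 0.70 × 137.1 → 95.97 cm³.
Support = 0.15 × 237 = 35.55 cm³.
Deposited volume = 99.9 + 95.97 + 35.55, so 231.42 cm³.
Mass: 231.42 × 1.02 → 236.0484 g.
Cost = 236.0484 g / 1000 × $27.1/kg = $6.40.

$6.40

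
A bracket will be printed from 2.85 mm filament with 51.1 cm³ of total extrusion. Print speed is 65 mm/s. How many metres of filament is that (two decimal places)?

A = π r² = π × 1.425² = 6.3794 mm².
L = 51100 mm³ / 6.3794 mm² = 8010.16 mm, i.e. 8.01 m.

8.01 m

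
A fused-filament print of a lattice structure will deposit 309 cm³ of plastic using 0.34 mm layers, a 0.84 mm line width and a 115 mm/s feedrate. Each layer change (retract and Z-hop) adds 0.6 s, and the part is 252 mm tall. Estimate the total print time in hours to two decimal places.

Extrusion cross-section = 0.34 × 0.84 = 0.2856 mm².
Toolpath length = 309 cm³ / 0.2856 mm² = 309000 / 0.2856 = 1081932.8 mm.
Print-move time: 1081932.8 / 115 → 9408.1 s.
Layer count = ceil(252 / 0.34) = 742.
Layer-change overhead = 742 × 0.6 = 445.2 s.
Altogether 9408.1 + 445.2 = 9853.3 s, i.e. 2.74 hours.

2.74 hours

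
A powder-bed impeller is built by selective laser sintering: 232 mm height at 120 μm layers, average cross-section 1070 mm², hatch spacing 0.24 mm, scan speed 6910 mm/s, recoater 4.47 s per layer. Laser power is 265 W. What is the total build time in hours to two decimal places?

Layers = ⌈232/0.12⌉ = 1934.
Scan path per layer = 1070 / 0.24, so 4458.3 mm.
Laser time per layer = 4458.3 / 6910 = 0.6452 s.
Layer cycle = 0.6452 + 4.47, so 5.1152 s.
1934 layers × 5.1152 s/layer = 9892.7968 s, i.e. 2.75 hours.

2.75 hours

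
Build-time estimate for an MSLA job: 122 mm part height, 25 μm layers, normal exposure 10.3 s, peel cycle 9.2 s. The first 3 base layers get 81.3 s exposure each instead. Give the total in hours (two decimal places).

26.49 hours

Number of layers: 122 / 0.025 → 4880 (rounded up).
Burn-in layers = 3 × (81.3 + 9.2), so 271.5 s.
Normal layers = 4877 × (10.3 + 9.2), so 95101.5 s.
Total = 271.5 + 95101.5 = 95373 s = 26.49 hours.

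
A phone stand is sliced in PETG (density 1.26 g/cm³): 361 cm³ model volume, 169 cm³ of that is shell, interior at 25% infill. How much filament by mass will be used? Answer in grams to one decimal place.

Volume inside the shell = 361 − 169, so 192 cm³.
Infill deposited: 0.25 × 192 → 48 cm³.
Total printed volume = 169 + 48 = 217 cm³.
Mass = 217 × 1.26, so 273.42 g.

273.4 g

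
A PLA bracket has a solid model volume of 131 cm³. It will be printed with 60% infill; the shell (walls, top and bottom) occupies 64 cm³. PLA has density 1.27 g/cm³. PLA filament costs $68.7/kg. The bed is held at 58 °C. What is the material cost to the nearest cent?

$9.09

Volume inside the shell = 131 − 64 = 67 cm³.
Infill deposited = 0.60 × 67 = 40.2 cm³.
Deposited volume: 64 + 40.2 → 104.2 cm³.
Mass = 104.2 × 1.27 = 132.334 g.
At $68.7/kg: 132.334/1000 × 68.7 = $9.09.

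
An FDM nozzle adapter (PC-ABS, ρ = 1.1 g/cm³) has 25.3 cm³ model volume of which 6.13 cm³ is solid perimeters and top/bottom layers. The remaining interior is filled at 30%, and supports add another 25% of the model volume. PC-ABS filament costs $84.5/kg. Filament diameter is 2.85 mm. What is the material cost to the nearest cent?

Volume inside the shell = 25.3 − 6.13, so 19.17 cm³.
Infill deposited = 0.30 × 19.17 = 5.751 cm³.
Support: 0.25 × 25.3 → 6.325 cm³.
Total printed volume = 6.13 + 5.751 + 6.325, so 18.206 cm³.
Mass: 18.206 × 1.1 → 20.0266 g.
At $84.5/kg: 20.0266/1000 × 84.5 = $1.69.

$1.69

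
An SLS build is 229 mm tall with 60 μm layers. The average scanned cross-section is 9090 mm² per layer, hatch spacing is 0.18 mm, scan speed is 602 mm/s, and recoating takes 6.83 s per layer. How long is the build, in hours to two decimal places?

Layer count = ceil(229 / 0.06) = 3817.
Per-layer scan distance = 9090 / 0.18, so 50500 mm.
Per-layer scan time = 50500 / 602, so 83.887 s.
Time per layer = 83.887 + 6.83, so 90.717 s.
3817 layers × 90.717 s/layer = 346266.789 s, i.e. 96.19 hours.

96.19 hours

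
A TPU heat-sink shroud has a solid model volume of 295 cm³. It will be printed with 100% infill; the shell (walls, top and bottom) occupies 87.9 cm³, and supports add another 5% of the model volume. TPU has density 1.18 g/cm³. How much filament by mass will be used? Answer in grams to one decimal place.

365.5 g

Interior volume: 295 − 87.9 → 207.1 cm³.
Deposited infill: 1.00 × 207.1 → 207.1 cm³.
Support = 0.05 × 295, so 14.75 cm³.
Total extruded = 87.9 + 207.1 + 14.75, so 309.75 cm³.
Mass = 309.75 × 1.18, so 365.505 g.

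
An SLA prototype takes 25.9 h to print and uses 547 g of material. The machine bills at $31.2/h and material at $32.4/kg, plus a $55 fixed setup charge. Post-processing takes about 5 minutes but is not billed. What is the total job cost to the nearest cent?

Machine-time cost = 31.2 × 25.9 = $808.08.
Material charge = 32.4 × 547/1000, so $17.7228.
Adding setup: 808.08 + 17.7228 + 55 → 880.8028 ≈ $880.80.

$880.80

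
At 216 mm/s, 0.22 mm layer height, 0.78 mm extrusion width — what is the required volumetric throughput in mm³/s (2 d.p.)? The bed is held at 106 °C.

A = 0.22 × 0.78, so 0.1716 mm².
Volumetric flow = 216 × 0.1716 = 37.07 mm³/s.

37.07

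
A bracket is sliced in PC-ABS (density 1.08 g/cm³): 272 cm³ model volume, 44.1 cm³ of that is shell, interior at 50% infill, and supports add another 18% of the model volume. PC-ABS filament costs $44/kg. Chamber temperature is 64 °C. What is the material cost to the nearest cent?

Volume inside the shell = 272 − 44.1, so 227.9 cm³.
Infill deposited: 0.50 × 227.9 → 113.95 cm³.
Support = 0.18 × 272, so 48.96 cm³.
Total printed volume: 44.1 + 113.95 + 48.96 → 207.01 cm³.
Mass: 207.01 × 1.08 → 223.5708 g.
Cost = 223.5708 g / 1000 × $44/kg = $9.84.

$9.84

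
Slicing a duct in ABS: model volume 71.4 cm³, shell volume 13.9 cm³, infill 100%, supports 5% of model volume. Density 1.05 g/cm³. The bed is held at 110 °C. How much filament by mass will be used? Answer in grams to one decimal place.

Infill region: 71.4 − 13.9 → 57.5 cm³.
Deposited infill = 1.00 × 57.5 = 57.5 cm³.
Support = 0.05 × 71.4, so 3.57 cm³.
Deposited volume = 13.9 + 57.5 + 3.57 = 74.97 cm³.
Mass = 74.97 × 1.05 = 78.7185 g.

78.7 g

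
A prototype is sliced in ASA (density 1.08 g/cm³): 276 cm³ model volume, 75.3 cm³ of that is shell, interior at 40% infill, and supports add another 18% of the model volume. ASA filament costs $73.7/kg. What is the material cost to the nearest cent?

$16.34

Volume inside the shell: 276 − 75.3 → 200.7 cm³.
Infill volume: 0.40 × 200.7 → 80.28 cm³.
Support = 0.18 × 276, so 49.68 cm³.
Total printed volume = 75.3 + 80.28 + 49.68 = 205.26 cm³.
Mass = 205.26 × 1.08, so 221.6808 g.
At $73.7/kg: 221.6808/1000 × 73.7 = $16.34.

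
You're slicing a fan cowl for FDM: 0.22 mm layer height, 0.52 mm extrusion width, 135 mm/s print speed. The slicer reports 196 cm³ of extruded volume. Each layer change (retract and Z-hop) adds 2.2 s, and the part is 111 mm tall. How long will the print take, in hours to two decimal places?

Extrusion cross-section: 0.22 × 0.52 → 0.1144 mm².
Total extruded path = 196000/0.1144 = 1713286.7 mm.
Time extruding: 1713286.7 / 135 → 12691 s.
Number of layers: 111 / 0.22 → 505 (rounded up).
Layer-change overhead = 505 × 2.2, so 1111 s.
Total = 12691 + 1111 = 13802 s = 3.83 hours.

3.83 hours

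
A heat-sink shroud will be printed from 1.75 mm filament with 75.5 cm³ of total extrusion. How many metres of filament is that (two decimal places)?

31.39 m

A = π r² = π × 0.875² = 2.4053 mm².
Length = 75.5 cm³ / 2.4053 mm² = 75500 / 2.4053 = 31389.02 mm = 31.39 m.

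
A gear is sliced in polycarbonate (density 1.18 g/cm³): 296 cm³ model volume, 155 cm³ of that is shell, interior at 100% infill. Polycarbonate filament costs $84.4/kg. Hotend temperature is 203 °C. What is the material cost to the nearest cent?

Interior volume = 296 − 155, so 141 cm³.
Infill deposited = 1.00 × 141, so 141 cm³.
Total extruded = 155 + 141 = 296 cm³.
Mass = 296 × 1.18 = 349.28 g.
At $84.4/kg: 349.28/1000 × 84.4 = $29.48.

$29.48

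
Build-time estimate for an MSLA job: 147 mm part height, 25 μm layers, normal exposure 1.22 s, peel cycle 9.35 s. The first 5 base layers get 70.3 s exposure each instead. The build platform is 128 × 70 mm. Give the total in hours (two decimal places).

17.36 hours

Number of layers: 147 / 0.025 → 5880 (rounded up).
Burn-in layers = 5 × (70.3 + 9.35) = 398.25 s.
Normal layers = 5875 × (1.22 + 9.35) = 62098.75 s.
Total = 398.25 + 62098.75 = 62497 s = 17.36 hours.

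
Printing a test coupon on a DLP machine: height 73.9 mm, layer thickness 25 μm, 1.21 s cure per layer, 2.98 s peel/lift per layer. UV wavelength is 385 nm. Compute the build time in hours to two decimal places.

Layer count = ceil(73.9 / 0.025) = 2956.
Each layer takes: 1.21 + 2.98 → 4.19 s.
Total = 2956 × 4.19 = 12385.64 s = 3.44 hours.

3.44 hours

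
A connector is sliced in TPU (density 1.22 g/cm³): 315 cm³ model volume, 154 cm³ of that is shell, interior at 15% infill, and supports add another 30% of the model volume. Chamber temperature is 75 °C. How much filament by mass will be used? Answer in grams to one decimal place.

Volume inside the shell = 315 − 154 = 161 cm³.
Infill deposited: 0.15 × 161 → 24.15 cm³.
Support: 0.30 × 315 → 94.5 cm³.
Total extruded = 154 + 24.15 + 94.5, so 272.65 cm³.
Mass: 272.65 × 1.22 → 332.633 g.

332.6 g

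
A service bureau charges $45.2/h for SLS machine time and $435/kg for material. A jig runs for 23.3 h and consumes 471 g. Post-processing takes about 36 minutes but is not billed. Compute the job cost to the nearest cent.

$1258.05

Machine cost: 45.2 × 23.3 → $1053.16.
Feedstock cost: 435 × 471/1000 → $204.885.
Job cost: 1053.16 + 204.885 = 1258.045 ≈ $1258.05.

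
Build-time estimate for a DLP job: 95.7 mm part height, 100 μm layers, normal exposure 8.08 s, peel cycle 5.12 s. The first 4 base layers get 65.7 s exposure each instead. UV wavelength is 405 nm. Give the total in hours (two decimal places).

Layer count = ceil(95.7 / 0.1) = 957.
Bottom layers = 4 × (65.7 + 5.12), so 283.28 s.
Normal layers = 953 × (8.08 + 5.12) = 12579.6 s.
Total = 283.28 + 12579.6 = 12862.88 s = 3.57 hours.

3.57 hours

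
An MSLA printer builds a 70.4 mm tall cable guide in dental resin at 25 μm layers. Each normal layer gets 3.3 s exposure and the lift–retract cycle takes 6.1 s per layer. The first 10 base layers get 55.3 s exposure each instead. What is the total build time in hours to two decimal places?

Layer count = ceil(70.4 / 0.025) = 2816.
Bottom layers = 10 × (55.3 + 6.1) = 614 s.
Remaining layers: 2806 × (3.3 + 6.1) → 26376.4 s.
Sum: 614 + 26376.4 = 26990.4 s → 7.50 hours.

7.50 hours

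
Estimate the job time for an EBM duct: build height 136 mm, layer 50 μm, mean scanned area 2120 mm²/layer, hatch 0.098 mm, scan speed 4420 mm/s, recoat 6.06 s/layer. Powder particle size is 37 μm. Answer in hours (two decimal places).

Number of layers: 136 / 0.05 → 2720 (rounded up).
Per-layer scan distance = 2120 / 0.098 = 21632.7 mm.
Scan time per layer = 21632.7 / 4420, so 4.8943 s.
Layer cycle = 4.8943 + 6.06, so 10.9543 s.
Build time = 2720 × 10.9543 = 29795.696 s = 8.28 hours.

8.28 hours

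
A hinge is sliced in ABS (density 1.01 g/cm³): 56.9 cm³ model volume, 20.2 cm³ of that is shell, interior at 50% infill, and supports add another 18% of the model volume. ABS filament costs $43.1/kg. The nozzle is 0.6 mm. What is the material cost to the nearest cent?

$2.12

Interior volume = 56.9 − 20.2 = 36.7 cm³.
Infill volume: 0.50 × 36.7 → 18.35 cm³.
Support = 0.18 × 56.9, so 10.242 cm³.
Deposited volume: 20.2 + 18.35 + 10.242 → 48.792 cm³.
Mass = 48.792 × 1.01 = 49.27992 g.
Cost = 49.27992 g / 1000 × $43.1/kg = $2.12.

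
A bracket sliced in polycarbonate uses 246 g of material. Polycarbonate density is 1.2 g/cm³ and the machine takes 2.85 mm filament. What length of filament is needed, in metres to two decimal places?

Extruded volume: 246/1.2 = 205 cm³ (205000 mm³).
Filament cross-section = π × (2.85/2)² = 6.3794 mm².
Length = 205000 / 6.3794 = 32134.68 mm = 32.13 m.

32.13 m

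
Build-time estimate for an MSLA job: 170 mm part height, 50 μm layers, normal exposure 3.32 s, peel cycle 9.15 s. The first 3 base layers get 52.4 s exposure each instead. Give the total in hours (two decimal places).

11.82 hours

Layer count = ceil(170 / 0.05) = 3400.
Base layers = 3 × (52.4 + 9.15) = 184.65 s.
Regular layers: 3397 × (3.32 + 9.15) → 42360.59 s.
Sum: 184.65 + 42360.59 = 42545.24 s → 11.82 hours.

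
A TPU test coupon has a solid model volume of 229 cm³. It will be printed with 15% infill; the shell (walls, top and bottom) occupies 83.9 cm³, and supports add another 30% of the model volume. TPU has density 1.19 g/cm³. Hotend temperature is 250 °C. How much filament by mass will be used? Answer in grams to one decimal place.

Infill region = 229 − 83.9, so 145.1 cm³.
Infill deposited = 0.15 × 145.1 = 21.765 cm³.
Support = 0.30 × 229, so 68.7 cm³.
Deposited volume = 83.9 + 21.765 + 68.7 = 174.365 cm³.
Mass = 174.365 × 1.19, so 207.49435 g.

207.5 g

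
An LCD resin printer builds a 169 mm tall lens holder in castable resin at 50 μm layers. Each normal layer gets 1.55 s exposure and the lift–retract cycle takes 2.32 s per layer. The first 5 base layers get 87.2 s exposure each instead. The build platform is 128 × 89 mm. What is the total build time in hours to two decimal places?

Number of layers: 169 / 0.05 → 3380 (rounded up).
Bottom layers = 5 × (87.2 + 2.32), so 447.6 s.
Regular layers = 3375 × (1.55 + 2.32), so 13061.25 s.
Sum: 447.6 + 13061.25 = 13508.85 s → 3.75 hours.

3.75 hours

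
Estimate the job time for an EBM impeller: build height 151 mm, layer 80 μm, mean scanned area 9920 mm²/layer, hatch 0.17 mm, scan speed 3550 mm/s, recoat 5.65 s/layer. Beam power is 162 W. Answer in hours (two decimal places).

Layers = ⌈151/0.08⌉ = 1888.
Hatch length per layer = 9920 / 0.17 = 58352.9 mm.
Per-layer scan time: 58352.9 / 3550 → 16.4374 s.
Layer cycle = 16.4374 + 5.65, so 22.0874 s.
1888 layers × 22.0874 s/layer = 41701.0112 s, i.e. 11.58 hours.

11.58 hours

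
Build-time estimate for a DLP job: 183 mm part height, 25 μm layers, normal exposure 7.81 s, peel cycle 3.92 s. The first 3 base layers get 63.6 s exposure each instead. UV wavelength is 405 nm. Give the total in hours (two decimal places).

23.90 hours

Layers = ⌈183/0.025⌉ = 7320.
Base layers = 3 × (63.6 + 3.92) = 202.56 s.
Remaining layers = 7317 × (7.81 + 3.92) = 85828.41 s.
Sum: 202.56 + 85828.41 = 86030.97 s → 23.90 hours.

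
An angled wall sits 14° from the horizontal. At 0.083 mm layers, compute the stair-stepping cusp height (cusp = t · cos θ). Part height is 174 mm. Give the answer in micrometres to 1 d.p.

cos(14°) = 0.9703, so cusp = 0.083 × 0.9703 = 0.080535 mm → 80.5 μm.

80.5 μm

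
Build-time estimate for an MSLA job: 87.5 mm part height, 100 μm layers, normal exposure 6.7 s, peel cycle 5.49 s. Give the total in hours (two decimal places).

2.96 hours

Layers = ⌈87.5/0.1⌉ = 875.
Per-layer time: 6.7 + 5.49 → 12.19 s.
Build time: 875 × 12.19 s = 10666.25 s, i.e. 2.96 hours.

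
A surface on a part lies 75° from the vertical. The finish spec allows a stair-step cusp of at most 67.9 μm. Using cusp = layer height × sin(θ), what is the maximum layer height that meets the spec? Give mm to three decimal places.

0.070 mm

sin(75°) = 0.9659; t_max = 0.0679/0.9659 = 0.070 mm.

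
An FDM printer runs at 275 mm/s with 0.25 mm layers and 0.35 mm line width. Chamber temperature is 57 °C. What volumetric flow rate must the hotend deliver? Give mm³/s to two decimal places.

24.06

A = 0.25 × 0.35 = 0.0875 mm².
Volumetric flow = 275 × 0.0875 = 24.06 mm³/s.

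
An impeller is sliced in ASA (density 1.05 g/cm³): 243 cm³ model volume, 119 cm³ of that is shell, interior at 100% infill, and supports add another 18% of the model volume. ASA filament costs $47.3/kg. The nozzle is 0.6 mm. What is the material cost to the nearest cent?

$14.24

Interior volume: 243 − 119 → 124 cm³.
Infill deposited = 1.00 × 124, so 124 cm³.
Support: 0.18 × 243 → 43.74 cm³.
Deposited volume = 119 + 124 + 43.74 = 286.74 cm³.
Mass: 286.74 × 1.05 → 301.077 g.
Cost = 301.077 g / 1000 × $47.3/kg = $14.24.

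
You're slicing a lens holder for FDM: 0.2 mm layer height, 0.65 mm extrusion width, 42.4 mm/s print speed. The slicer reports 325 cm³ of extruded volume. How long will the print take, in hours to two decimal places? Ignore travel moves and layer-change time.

16.38 hours

Bead cross-section = 0.2 × 0.65, so 0.13 mm².
Toolpath length = 325 cm³ / 0.13 mm² = 325000 / 0.13 = 2500000 mm.
Extrusion time: 2500000 / 42.4 → 58962.3 s.
That's 58962.3 s → 16.38 hours.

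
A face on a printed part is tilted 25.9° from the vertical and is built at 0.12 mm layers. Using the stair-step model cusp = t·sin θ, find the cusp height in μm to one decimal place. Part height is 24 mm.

h_c = t·sin θ = 0.12 × 0.4368 = 0.052416 mm (52.4 μm).

52.4 μm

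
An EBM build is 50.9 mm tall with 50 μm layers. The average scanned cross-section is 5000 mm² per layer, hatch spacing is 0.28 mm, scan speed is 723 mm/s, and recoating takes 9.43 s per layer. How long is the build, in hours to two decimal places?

9.65 hours

Layers = ⌈50.9/0.05⌉ = 1018.
Scan path per layer: 5000 / 0.28 → 17857.1 mm.
Beam time per layer = 17857.1 / 723 = 24.6986 s.
Per-layer time: 24.6986 + 9.43 → 34.1286 s.
1018 layers × 34.1286 s/layer = 34742.9148 s, i.e. 9.65 hours.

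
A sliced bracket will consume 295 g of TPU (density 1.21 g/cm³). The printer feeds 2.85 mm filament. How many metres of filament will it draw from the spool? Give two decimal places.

Volume = 295 g / 1.21 g·cm⁻³ = 243.8017 cm³ = 243801.7 mm³.
Filament cross-section = π × (2.85/2)² = 6.3794 mm².
L = V/A = 243801.7/6.3794 = 38217.03 mm → 38.22 m.

38.22 m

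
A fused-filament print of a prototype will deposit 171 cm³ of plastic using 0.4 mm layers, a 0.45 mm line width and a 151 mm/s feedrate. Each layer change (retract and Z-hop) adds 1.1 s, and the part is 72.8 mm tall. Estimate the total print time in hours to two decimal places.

Extrusion cross-section = 0.4 × 0.45 = 0.18 mm².
Toolpath length = 171 cm³ / 0.18 mm² = 171000 / 0.18 = 950000 mm.
Print-move time: 950000 / 151 → 6291.4 s.
Number of layers: 72.8 / 0.4 → 182 (rounded up).
Non-print overhead: 182 × 1.1 → 200.2 s.
Altogether 6291.4 + 200.2 = 6491.6 s, i.e. 1.80 hours.

1.80 hours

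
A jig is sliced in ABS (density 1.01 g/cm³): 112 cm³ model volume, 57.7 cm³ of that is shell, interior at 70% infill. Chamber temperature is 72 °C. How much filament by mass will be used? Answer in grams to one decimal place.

96.7 g

Volume inside the shell: 112 − 57.7 → 54.3 cm³.
Infill deposited = 0.70 × 54.3 = 38.01 cm³.
Total extruded: 57.7 + 38.01 → 95.71 cm³.
Mass: 95.71 × 1.01 → 96.6671 g.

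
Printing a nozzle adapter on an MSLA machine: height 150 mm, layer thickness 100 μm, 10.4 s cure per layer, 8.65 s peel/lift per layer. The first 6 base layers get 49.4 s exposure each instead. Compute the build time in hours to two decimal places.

Number of layers: 150 / 0.1 → 1500 (rounded up).
Base layers = 6 × (49.4 + 8.65) = 348.3 s.
Normal layers: 1494 × (10.4 + 8.65) → 28460.7 s.
Sum: 348.3 + 28460.7 = 28809 s → 8.00 hours.

8.00 hours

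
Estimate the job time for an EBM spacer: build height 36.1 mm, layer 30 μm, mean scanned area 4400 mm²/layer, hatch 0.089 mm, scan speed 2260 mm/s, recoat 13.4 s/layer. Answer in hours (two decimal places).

Number of layers: 36.1 / 0.03 → 1204 (rounded up).
Hatch length per layer = 4400 / 0.089, so 49438.2 mm.
Beam time per layer = 49438.2 / 2260, so 21.8753 s.
Layer cycle: 21.8753 + 13.4 → 35.2753 s.
1204 layers × 35.2753 s/layer = 42471.4612 s, i.e. 11.80 hours.

11.80 hours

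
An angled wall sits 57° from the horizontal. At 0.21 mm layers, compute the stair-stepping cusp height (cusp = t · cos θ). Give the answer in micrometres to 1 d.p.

Cusp = layer height × cos(57°) = 0.21 × 0.5446 = 0.114366 mm = 114.4 μm.

114.4 μm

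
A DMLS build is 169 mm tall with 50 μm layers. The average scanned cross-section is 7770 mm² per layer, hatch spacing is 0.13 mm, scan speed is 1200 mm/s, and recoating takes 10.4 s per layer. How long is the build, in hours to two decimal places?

56.53 hours

Layer count = ceil(169 / 0.05) = 3380.
Scan path per layer: 7770 / 0.13 → 59769.2 mm.
Per-layer scan time = 59769.2 / 1200, so 49.8077 s.
Per-layer time: 49.8077 + 10.4 → 60.2077 s.
Build time = 3380 × 60.2077 = 203502.026 s = 56.53 hours.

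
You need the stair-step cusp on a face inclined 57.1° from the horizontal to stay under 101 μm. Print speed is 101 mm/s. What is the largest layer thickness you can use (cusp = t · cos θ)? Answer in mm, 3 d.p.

0.186 mm

Layer height = cusp / cos(57.1°) = 0.101 / 0.5432 = 0.186 mm.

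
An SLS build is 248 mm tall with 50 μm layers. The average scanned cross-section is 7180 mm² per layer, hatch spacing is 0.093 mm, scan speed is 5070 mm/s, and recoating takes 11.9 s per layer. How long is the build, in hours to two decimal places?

Number of layers: 248 / 0.05 → 4960 (rounded up).
Scan path per layer = 7180 / 0.093, so 77204.3 mm.
Laser time per layer = 77204.3 / 5070 = 15.2277 s.
Per-layer time = 15.2277 + 11.9 = 27.1277 s.
4960 layers × 27.1277 s/layer = 134553.392 s, i.e. 37.38 hours.

37.38 hours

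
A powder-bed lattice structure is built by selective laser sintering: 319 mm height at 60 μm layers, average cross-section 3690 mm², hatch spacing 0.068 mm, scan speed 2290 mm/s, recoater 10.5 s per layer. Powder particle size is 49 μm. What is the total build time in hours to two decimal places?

50.51 hours

Number of layers: 319 / 0.06 → 5317 (rounded up).
Per-layer scan distance = 3690 / 0.068 = 54264.7 mm.
Scan time per layer = 54264.7 / 2290, so 23.6964 s.
Layer cycle: 23.6964 + 10.5 → 34.1964 s.
Build time = 5317 × 34.1964 = 181822.2588 s = 50.51 hours.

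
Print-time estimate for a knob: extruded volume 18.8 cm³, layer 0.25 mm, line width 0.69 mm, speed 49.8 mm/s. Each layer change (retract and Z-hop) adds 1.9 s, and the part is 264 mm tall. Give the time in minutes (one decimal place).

Line area = 0.25 × 0.69 = 0.1725 mm².
Path length: 18800 mm³ / 0.1725 mm² → 108985.5 mm.
Time extruding: 108985.5 / 49.8 → 2188.5 s.
Layers = ⌈264/0.25⌉ = 1056.
Layer-change overhead = 1056 × 1.9 = 2006.4 s.
Altogether 2188.5 + 2006.4 = 4194.9 s, i.e. 69.9 minutes.

69.9 minutes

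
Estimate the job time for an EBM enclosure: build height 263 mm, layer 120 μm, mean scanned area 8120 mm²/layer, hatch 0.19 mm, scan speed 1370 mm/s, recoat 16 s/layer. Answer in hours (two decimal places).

Layer count = ceil(263 / 0.12) = 2192.
Hatch length per layer = 8120 / 0.19, so 42736.8 mm.
Beam time per layer: 42736.8 / 1370 → 31.1947 s.
Time per layer = 31.1947 + 16 = 47.1947 s.
Total: 2192 × 47.1947 s = 103450.7824 s → 28.74 hours.

28.74 hours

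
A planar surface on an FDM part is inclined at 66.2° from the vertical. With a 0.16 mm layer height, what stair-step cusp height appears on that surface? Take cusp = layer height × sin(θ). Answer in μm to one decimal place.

146.4 μm

h_c = t·sin θ = 0.16 × 0.9150 = 0.1464 mm (146.4 μm).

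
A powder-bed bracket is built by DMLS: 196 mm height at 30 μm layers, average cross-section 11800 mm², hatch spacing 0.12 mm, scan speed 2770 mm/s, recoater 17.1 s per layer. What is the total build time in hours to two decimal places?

Layers = ⌈196/0.03⌉ = 6534.
Per-layer scan distance = 11800 / 0.12, so 98333.3 mm.
Scan time per layer = 98333.3 / 2770, so 35.4994 s.
Time per layer: 35.4994 + 17.1 → 52.5994 s.
6534 layers × 52.5994 s/layer = 343684.4796 s, i.e. 95.47 hours.

95.47 hours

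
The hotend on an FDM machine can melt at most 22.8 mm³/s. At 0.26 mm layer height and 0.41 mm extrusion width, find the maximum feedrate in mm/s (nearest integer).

214 mm/s

Bead cross-section: 0.26 × 0.41 → 0.1066 mm².
v_max = Q/A = 22.8/0.1066 = 213.88 mm/s → 214 mm/s.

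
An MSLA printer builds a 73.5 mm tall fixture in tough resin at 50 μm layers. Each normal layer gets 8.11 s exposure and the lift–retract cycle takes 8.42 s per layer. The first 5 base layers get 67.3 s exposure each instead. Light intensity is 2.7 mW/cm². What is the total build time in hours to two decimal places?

Layer count = ceil(73.5 / 0.05) = 1470.
Base layers: 5 × (67.3 + 8.42) → 378.6 s.
Normal layers: 1465 × (8.11 + 8.42) → 24216.45 s.
Total = 378.6 + 24216.45 = 24595.05 s = 6.83 hours.

6.83 hours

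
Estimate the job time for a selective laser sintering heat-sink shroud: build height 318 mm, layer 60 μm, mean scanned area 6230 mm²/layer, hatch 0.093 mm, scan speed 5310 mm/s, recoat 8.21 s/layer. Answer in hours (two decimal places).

Layers = ⌈318/0.06⌉ = 5300.
Scan path per layer = 6230 / 0.093 = 66989.2 mm.
Per-layer scan time: 66989.2 / 5310 → 12.6157 s.
Per-layer time = 12.6157 + 8.21, so 20.8257 s.
Build time = 5300 × 20.8257 = 110376.21 s = 30.66 hours.

30.66 hours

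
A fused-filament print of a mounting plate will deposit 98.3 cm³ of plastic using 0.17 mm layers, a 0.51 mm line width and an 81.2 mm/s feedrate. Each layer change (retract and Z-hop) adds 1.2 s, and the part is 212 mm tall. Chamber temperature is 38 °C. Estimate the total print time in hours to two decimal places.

Line area = 0.17 × 0.51, so 0.0867 mm².
Toolpath length = 98.3 cm³ / 0.0867 mm² = 98300 / 0.0867 = 1133794.7 mm.
Extrusion time = 1133794.7 / 81.2 = 13963 s.
Number of layers: 212 / 0.17 → 1248 (rounded up).
Non-print overhead = 1248 × 1.2, so 1497.6 s.
Total = 13963 + 1497.6 = 15460.6 s = 4.29 hours.

4.29 hours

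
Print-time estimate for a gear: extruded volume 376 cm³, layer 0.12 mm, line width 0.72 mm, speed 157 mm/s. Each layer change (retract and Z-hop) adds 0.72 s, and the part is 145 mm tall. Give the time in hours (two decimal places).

7.94 hours

Extrusion cross-section = 0.12 × 0.72 = 0.0864 mm².
Total extruded path = 376000/0.0864 = 4351851.9 mm.
Extrusion time = 4351851.9 / 157, so 27718.8 s.
Layer count = ceil(145 / 0.12) = 1209.
Non-print overhead: 1209 × 0.72 → 870.48 s.
Total = 27718.8 + 870.48 = 28589.28 s = 7.94 hours.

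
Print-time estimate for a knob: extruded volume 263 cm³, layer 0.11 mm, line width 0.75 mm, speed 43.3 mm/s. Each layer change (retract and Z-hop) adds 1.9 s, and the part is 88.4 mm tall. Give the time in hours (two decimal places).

20.88 hours

Bead cross-section = 0.11 × 0.75, so 0.0825 mm².
Path length: 263000 mm³ / 0.0825 mm² → 3187878.8 mm.
Extrusion time = 3187878.8 / 43.3, so 73623.1 s.
Layers = ⌈88.4/0.11⌉ = 804.
Z-hop total: 804 × 1.9 → 1527.6 s.
Altogether 73623.1 + 1527.6 = 75150.7 s, i.e. 20.88 hours.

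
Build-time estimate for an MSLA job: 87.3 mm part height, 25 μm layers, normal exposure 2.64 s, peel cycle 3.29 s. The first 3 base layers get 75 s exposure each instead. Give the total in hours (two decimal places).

5.81 hours

Number of layers: 87.3 / 0.025 → 3492 (rounded up).
Base layers = 3 × (75 + 3.29) = 234.87 s.
Normal layers = 3489 × (2.64 + 3.29) = 20689.77 s.
Total = 234.87 + 20689.77 = 20924.64 s = 5.81 hours.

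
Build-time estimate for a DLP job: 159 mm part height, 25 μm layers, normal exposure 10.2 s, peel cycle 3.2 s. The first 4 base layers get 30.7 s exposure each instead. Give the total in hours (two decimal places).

Number of layers: 159 / 0.025 → 6360 (rounded up).
Base layers = 4 × (30.7 + 3.2) = 135.6 s.
Normal layers: 6356 × (10.2 + 3.2) → 85170.4 s.
Sum: 135.6 + 85170.4 = 85306 s → 23.70 hours.

23.70 hours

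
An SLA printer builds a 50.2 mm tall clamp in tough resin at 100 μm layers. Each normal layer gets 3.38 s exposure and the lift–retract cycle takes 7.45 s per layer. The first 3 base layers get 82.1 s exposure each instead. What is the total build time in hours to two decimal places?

1.58 hours

Layers = ⌈50.2/0.1⌉ = 502.
Bottom layers = 3 × (82.1 + 7.45) = 268.65 s.
Remaining layers = 499 × (3.38 + 7.45) = 5404.17 s.
Total = 268.65 + 5404.17 = 5672.82 s = 1.58 hours.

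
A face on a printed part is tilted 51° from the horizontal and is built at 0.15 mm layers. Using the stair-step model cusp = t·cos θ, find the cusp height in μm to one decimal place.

94.4 μm

cos(51°) = 0.6293, so cusp = 0.15 × 0.6293 = 0.094395 mm → 94.4 μm.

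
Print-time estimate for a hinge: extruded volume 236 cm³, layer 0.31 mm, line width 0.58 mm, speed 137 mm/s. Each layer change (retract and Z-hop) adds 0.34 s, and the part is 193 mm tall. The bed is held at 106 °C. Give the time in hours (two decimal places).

2.72 hours

Extrusion cross-section: 0.31 × 0.58 → 0.1798 mm².
Path length: 236000 mm³ / 0.1798 mm² → 1312569.5 mm.
Print-move time = 1312569.5 / 137 = 9580.8 s.
Number of layers: 193 / 0.31 → 623 (rounded up).
Layer-change overhead: 623 × 0.34 → 211.82 s.
Altogether 9580.8 + 211.82 = 9792.62 s, i.e. 2.72 hours.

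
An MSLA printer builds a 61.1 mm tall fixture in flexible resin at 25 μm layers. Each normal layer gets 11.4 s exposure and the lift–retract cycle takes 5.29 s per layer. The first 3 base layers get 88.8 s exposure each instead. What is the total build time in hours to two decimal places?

11.40 hours

Number of layers: 61.1 / 0.025 → 2444 (rounded up).
Base layers = 3 × (88.8 + 5.29), so 282.27 s.
Regular layers = 2441 × (11.4 + 5.29), so 40740.29 s.
Sum: 282.27 + 40740.29 = 41022.56 s → 11.40 hours.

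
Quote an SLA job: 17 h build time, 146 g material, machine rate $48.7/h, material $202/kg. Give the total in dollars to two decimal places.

Machine cost: 48.7 × 17 → $827.90.
Material charge = 202 × 146/1000, so $29.492.
Total = 827.90 + 29.492 = 857.392 ≈ $857.39.

$857.39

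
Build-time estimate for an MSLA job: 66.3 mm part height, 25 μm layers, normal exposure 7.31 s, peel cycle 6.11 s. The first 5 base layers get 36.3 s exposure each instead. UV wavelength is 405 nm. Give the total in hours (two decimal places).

9.93 hours

Layers = ⌈66.3/0.025⌉ = 2652.
Bottom layers = 5 × (36.3 + 6.11) = 212.05 s.
Remaining layers: 2647 × (7.31 + 6.11) → 35522.74 s.
Sum: 212.05 + 35522.74 = 35734.79 s → 9.93 hours.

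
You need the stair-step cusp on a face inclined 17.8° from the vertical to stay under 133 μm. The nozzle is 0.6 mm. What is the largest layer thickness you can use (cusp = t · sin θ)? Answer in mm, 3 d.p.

0.435 mm

t = h_c / sin θ = 0.133 / 0.3057 = 0.435 mm.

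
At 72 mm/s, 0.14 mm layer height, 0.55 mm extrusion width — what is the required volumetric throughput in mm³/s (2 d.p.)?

A: 0.14 × 0.55 → 0.077 mm².
Q = v·A = 72 × 0.077 = 5.54 mm³/s.

5.54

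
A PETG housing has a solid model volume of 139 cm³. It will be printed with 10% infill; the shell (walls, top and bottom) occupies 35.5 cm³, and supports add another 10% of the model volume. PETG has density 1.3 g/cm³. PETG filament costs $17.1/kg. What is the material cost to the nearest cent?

Infill region = 139 − 35.5 = 103.5 cm³.
Infill deposited = 0.10 × 103.5 = 10.35 cm³.
Support: 0.10 × 139 → 13.9 cm³.
Total printed volume: 35.5 + 10.35 + 13.9 → 59.75 cm³.
Mass = 59.75 × 1.3 = 77.675 g.
Cost = 77.675 g / 1000 × $17.1/kg = $1.33.

$1.33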